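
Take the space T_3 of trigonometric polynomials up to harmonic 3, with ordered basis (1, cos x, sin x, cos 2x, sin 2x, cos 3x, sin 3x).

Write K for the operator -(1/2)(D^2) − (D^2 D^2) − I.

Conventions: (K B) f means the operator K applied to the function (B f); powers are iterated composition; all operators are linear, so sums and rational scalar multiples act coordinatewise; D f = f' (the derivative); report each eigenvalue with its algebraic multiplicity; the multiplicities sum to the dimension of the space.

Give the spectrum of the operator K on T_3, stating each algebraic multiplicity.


image of 1: -1
image of cos x: -(3/2)cos x
image of sin x: -(3/2)sin x
image of cos 2x: -15cos 2x
image of sin 2x: -15sin 2x
image of cos 3x: -(155/2)cos 3x
image of sin 3x: -(155/2)sin 3x
the matrix is diagonal; its diagonal is (-1, -3/2, -3/2, -15, -15, -155/2, -155/2)
for a triangular matrix the eigenvalues are the diagonal entries, with algebraic multiplicity their repetition count

λ = -155/2 (multiplicity 2), λ = -15 (multiplicity 2), λ = -3/2 (multiplicity 2), λ = -1 (multiplicity 1)


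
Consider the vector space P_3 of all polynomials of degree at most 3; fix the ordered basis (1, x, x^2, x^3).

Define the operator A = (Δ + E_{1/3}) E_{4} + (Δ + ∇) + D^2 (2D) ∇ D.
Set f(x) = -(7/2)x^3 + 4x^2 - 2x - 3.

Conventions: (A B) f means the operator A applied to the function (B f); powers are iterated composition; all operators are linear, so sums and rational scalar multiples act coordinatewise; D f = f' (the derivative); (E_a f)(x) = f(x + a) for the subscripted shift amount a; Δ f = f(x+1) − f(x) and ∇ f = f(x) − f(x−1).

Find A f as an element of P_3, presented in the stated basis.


the result is g(x) = -(7/2)x^3 - 73x^2 - 235x - 11120/27

E_{4} f = -(7/2)x^3 - 38x^2 - 138x - 171
Δ E_{4} f = -(21/2)x^2 - (173/2)x - 359/2
E_{1/3} E_{4} f = -(7/2)x^3 - (83/2)x^2 - (329/2)x - 11953/54
(Δ + E_{1/3}) E_{4} f = -(7/2)x^3 - 52x^2 - 251x - 10823/27
Δ f = -(21/2)x^2 - (5/2)x - 3/2
∇ f = -(21/2)x^2 + (37/2)x - 19/2
(Δ + ∇) f = -21x^2 + 16x - 11
D f = -(21/2)x^2 + 8x - 2
∇ D f = -21x + 37/2
D (∇ D) f = -21
(2D) (∇ D) f = -42
D (2D) (∇ D) f = 0
D D (2D) (∇ D) f = 0
((Δ + E_{1/3}) E_{4} + (Δ + ∇) + D^2 (2D) ∇ D) f = -(7/2)x^3 - 73x^2 - 235x - 11120/27


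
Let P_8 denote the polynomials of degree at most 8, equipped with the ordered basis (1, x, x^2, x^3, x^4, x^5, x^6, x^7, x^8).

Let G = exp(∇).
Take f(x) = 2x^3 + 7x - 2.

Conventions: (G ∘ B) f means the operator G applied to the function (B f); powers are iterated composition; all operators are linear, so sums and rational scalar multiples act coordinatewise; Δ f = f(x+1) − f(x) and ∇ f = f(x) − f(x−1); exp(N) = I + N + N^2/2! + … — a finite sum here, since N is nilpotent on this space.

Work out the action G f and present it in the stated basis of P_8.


g(x) = 2x^3 + 6x^2 + 7x + 3

order-1 term: 6x^2 - 6x + 9
order-2 term: 6x - 6
order-3 term: 2
the series for exp(∇) f terminates at order 3
exp(∇) f = 2x^3 + 6x^2 + 7x + 3


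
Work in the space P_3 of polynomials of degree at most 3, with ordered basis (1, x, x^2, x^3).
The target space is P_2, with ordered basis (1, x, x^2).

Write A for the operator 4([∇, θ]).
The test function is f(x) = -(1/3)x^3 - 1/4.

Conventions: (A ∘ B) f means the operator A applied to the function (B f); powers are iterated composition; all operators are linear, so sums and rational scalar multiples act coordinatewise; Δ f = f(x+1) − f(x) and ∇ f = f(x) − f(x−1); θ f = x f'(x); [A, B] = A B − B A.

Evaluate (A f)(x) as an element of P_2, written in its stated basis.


the image equals g(x) = -4x^2 + 8x - 4

θ f = -x^3
∇ θ f = -3x^2 + 3x - 1
∇ f = -x^2 + x - 1/3
θ ∇ f = -2x^2 + x
[∇, θ] f = -x^2 + 2x - 1
(4([∇, θ])) f = -4x^2 + 8x - 4


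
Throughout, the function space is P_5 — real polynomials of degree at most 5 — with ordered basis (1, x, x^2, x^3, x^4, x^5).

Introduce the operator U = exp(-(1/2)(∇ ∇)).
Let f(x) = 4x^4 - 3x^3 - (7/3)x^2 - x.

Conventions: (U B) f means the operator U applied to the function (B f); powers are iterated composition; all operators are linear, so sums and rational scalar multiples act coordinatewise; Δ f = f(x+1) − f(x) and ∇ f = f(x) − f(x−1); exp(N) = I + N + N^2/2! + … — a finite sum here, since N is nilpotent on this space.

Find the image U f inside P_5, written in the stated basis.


order-1 term: -24x^2 + 57x - 104/3
order-2 term: 12
the series for exp(-(1/2)(∇ ∇)) f terminates at order 2
exp(-(1/2)(∇ ∇)) f = 4x^4 - 3x^3 - (79/3)x^2 + 56x - 68/3

the image equals g(x) = 4x^4 - 3x^3 - (79/3)x^2 + 56x - 68/3


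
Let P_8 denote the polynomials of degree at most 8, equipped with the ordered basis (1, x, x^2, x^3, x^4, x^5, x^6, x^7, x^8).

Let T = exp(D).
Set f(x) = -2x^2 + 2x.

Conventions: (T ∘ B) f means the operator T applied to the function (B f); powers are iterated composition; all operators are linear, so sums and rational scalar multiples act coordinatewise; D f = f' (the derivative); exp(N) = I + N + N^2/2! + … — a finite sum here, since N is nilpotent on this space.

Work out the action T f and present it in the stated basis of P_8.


order-1 term: -4x + 2
order-2 term: -2
the series for exp(D) f terminates at order 2
exp(D) f = -2x^2 - 2x

the result is g(x) = -2x^2 - 2x


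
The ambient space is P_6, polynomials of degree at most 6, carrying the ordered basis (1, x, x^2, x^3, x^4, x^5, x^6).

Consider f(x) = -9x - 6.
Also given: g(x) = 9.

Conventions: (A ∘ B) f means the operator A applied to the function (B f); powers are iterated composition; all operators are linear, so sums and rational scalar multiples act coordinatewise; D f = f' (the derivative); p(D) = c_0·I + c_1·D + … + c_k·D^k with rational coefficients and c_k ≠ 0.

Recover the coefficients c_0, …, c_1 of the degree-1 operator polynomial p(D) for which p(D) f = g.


D^0 f = -9x - 6
D^1 f = -9
matching coefficients of g against c_0 f + c_1 Df + … from the top degree down determines the c_i
solution: c_0 = 0, c_1 = -1

c_0 = 0, c_1 = -1


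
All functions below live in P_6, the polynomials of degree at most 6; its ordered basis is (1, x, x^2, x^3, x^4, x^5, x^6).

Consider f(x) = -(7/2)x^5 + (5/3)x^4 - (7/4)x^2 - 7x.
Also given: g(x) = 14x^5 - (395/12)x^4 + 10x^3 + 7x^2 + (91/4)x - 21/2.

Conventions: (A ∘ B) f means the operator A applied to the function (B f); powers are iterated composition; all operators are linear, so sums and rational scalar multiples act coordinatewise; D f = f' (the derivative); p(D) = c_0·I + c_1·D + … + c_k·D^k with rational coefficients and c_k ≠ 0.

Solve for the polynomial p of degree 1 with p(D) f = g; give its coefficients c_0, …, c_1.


p(D) = -4·I + (3/2)·D, i.e. c_0 = -4, c_1 = 3/2

D^0 f = -(7/2)x^5 + (5/3)x^4 - (7/4)x^2 - 7x
D^1 f = -(35/2)x^4 + (20/3)x^3 - (7/2)x - 7
matching coefficients of g against c_0 f + c_1 Df + … from the top degree down determines the c_i
solution: c_0 = -4, c_1 = 3/2


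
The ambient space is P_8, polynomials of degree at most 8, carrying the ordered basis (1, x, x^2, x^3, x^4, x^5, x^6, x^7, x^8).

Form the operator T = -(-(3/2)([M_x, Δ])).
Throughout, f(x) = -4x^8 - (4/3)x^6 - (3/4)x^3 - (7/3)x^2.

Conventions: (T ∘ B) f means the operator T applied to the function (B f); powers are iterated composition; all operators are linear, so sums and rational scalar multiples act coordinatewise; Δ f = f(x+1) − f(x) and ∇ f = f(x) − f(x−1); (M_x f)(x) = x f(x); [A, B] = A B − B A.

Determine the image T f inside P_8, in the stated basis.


Δ f = -32x^7 - 112x^6 - 232x^5 - 300x^4 - (752/3)x^3 - (537/4)x^2 - (563/12)x - 101/12
M_x Δ f = -32x^8 - 112x^7 - 232x^6 - 300x^5 - (752/3)x^4 - (537/4)x^3 - (563/12)x^2 - (101/12)x
M_x f = -4x^9 - (4/3)x^7 - (3/4)x^4 - (7/3)x^3
Δ M_x f = -36x^8 - 144x^7 - (1036/3)x^6 - 532x^5 - (1652/3)x^4 - (1157/3)x^3 - (367/2)x^2 - (166/3)x - 101/12
[M_x, Δ] f = 4x^8 + 32x^7 + (340/3)x^6 + 232x^5 + 300x^4 + (3017/12)x^3 + (1639/12)x^2 + (563/12)x + 101/12
(-(3/2)([M_x, Δ])) f = -6x^8 - 48x^7 - 170x^6 - 348x^5 - 450x^4 - (3017/8)x^3 - (1639/8)x^2 - (563/8)x - 101/8
(-(-(3/2)([M_x, Δ]))) f = 6x^8 + 48x^7 + 170x^6 + 348x^5 + 450x^4 + (3017/8)x^3 + (1639/8)x^2 + (563/8)x + 101/8

the result is g(x) = 6x^8 + 48x^7 + 170x^6 + 348x^5 + 450x^4 + (3017/8)x^3 + (1639/8)x^2 + (563/8)x + 101/8


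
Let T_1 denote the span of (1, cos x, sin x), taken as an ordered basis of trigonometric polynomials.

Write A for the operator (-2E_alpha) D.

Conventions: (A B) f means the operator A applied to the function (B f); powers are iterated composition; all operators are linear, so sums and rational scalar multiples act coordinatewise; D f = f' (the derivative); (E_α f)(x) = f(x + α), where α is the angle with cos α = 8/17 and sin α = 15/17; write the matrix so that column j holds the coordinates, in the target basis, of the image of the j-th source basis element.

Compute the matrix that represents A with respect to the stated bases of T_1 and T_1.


image of 1: 0
image of cos x: (30/17)cos x + (16/17)sin x
image of sin x: -(16/17)cos x + (30/17)sin x
each image's coordinates form column j of the matrix

the matrix is [[0, 0, 0]; [0, 30/17, -16/17]; [0, 16/17, 30/17]] (rows listed top to bottom)


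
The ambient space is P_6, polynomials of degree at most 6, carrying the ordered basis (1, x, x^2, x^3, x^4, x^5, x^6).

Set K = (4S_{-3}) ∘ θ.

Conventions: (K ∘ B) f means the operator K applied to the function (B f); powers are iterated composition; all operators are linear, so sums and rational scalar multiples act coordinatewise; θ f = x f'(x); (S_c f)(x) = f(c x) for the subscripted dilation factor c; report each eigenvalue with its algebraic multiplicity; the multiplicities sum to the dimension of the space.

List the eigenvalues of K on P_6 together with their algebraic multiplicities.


λ = -4860 (multiplicity 1), λ = -324 (multiplicity 1), λ = -12 (multiplicity 1), λ = 0 (multiplicity 1), λ = 72 (multiplicity 1), λ = 1296 (multiplicity 1), λ = 17496 (multiplicity 1)

image of 1: 0
image of x: -12x
image of x^2: 72x^2
image of x^3: -324x^3
image of x^4: 1296x^4
image of x^5: -4860x^5
image of x^6: 17496x^6
the matrix is upper triangular; its diagonal is (0, -12, 72, -324, 1296, -4860, 17496)
for a triangular matrix the eigenvalues are the diagonal entries, with algebraic multiplicity their repetition count


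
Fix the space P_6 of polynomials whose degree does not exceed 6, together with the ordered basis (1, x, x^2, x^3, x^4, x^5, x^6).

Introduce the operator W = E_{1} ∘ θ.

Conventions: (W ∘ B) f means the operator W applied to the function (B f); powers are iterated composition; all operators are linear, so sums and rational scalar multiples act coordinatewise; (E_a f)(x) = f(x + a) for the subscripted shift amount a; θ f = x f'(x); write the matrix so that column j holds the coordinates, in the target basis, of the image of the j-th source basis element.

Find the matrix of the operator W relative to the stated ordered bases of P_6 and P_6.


image of 1: 0
image of x: x + 1
image of x^2: 2x^2 + 4x + 2
image of x^3: 3x^3 + 9x^2 + 9x + 3
image of x^4: 4x^4 + 16x^3 + 24x^2 + 16x + 4
image of x^5: 5x^5 + 25x^4 + 50x^3 + 50x^2 + 25x + 5
image of x^6: 6x^6 + 36x^5 + 90x^4 + 120x^3 + 90x^2 + 36x + 6
each image's coordinates form column j of the matrix

the matrix is [[0, 1, 2, 3, 4, 5, 6]; [0, 1, 4, 9, 16, 25, 36]; [0, 0, 2, 9, 24, 50, 90]; [0, 0, 0, 3, 16, 50, 120]; [0, 0, 0, 0, 4, 25, 90]; [0, 0, 0, 0, 0, 5, 36]; [0, 0, 0, 0, 0, 0, 6]] (rows listed top to bottom)


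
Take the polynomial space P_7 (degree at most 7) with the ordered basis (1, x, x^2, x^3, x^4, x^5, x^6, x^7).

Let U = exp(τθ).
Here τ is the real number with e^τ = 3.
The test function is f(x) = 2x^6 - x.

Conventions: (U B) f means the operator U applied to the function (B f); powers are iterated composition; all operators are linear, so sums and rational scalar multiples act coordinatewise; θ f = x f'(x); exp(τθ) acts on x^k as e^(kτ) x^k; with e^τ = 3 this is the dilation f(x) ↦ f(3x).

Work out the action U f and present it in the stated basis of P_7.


exp(τθ) x^k = e^(kτ) x^k; with e^τ = 3 this sends x^k to 3^k x^k
x ↦ 3 x
x^6 ↦ 729 x^6
applying this coordinatewise to f: exp(τθ) f = 1458x^6 - 3x

the result is g(x) = 1458x^6 - 3x


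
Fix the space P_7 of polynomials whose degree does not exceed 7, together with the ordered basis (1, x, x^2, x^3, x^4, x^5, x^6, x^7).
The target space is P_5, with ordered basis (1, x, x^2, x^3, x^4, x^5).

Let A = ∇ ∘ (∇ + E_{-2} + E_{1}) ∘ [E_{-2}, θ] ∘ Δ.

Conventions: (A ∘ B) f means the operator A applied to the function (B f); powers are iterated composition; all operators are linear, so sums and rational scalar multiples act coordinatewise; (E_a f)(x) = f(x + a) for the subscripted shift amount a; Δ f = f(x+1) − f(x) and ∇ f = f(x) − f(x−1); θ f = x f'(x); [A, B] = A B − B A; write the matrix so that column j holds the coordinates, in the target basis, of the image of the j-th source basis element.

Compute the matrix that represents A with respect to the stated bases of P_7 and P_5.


image of 1: 0
image of x: 0
image of x^2: 0
image of x^3: -24
image of x^4: -96x + 192
image of x^5: -240x^2 + 960x - 1480
image of x^6: -480x^3 + 2880x^2 - 8880x + 11520
image of x^7: -840x^4 + 6720x^3 - 31080x^2 + 80640x - 85736
each image's coordinates form column j of the matrix

the matrix is [[0, 0, 0, -24, 192, -1480, 11520, -85736]; [0, 0, 0, 0, -96, 960, -8880, 80640]; [0, 0, 0, 0, 0, -240, 2880, -31080]; [0, 0, 0, 0, 0, 0, -480, 6720]; [0, 0, 0, 0, 0, 0, 0, -840]; [0, 0, 0, 0, 0, 0, 0, 0]] (rows listed top to bottom)


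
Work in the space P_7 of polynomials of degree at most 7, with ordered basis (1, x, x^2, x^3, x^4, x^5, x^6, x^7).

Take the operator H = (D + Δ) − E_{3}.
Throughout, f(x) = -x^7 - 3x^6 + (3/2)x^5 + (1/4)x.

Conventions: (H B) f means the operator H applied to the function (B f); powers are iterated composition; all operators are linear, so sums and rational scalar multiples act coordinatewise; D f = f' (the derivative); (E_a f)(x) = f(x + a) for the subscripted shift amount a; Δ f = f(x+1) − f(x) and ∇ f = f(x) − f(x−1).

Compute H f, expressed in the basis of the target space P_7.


the result is g(x) = x^7 + 10x^6 + (369/2)x^5 + (2525/2)x^4 + 4240x^3 + 8292x^2 + (35407/4)x + 16027/4

D f = -7x^6 - 18x^5 + (15/2)x^4 + 1/4
Δ f = -7x^6 - 39x^5 - (145/2)x^4 - 80x^3 - 51x^2 - (35/2)x - 9/4
(D + Δ) f = -14x^6 - 57x^5 - 65x^4 - 80x^3 - 51x^2 - (35/2)x - 2
E_{3} f = -x^7 - 24x^6 - (483/2)x^5 - (2655/2)x^4 - 4320x^3 - 8343x^2 - (35477/4)x - 16035/4
(-E_{3}) f = x^7 + 24x^6 + (483/2)x^5 + (2655/2)x^4 + 4320x^3 + 8343x^2 + (35477/4)x + 16035/4
((D + Δ) − E_{3}) f = x^7 + 10x^6 + (369/2)x^5 + (2525/2)x^4 + 4240x^3 + 8292x^2 + (35407/4)x + 16027/4


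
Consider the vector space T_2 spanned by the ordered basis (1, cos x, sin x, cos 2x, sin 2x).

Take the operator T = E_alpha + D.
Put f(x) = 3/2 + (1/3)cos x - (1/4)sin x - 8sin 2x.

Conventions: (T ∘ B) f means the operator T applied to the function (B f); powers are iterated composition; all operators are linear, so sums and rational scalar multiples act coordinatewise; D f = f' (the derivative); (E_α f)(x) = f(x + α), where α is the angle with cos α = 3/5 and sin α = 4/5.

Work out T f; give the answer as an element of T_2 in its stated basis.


E_alpha f = 3/2 - (5/12)sin x - (192/25)cos 2x + (56/25)sin 2x
D f = -(1/4)cos x - (1/3)sin x - 16cos 2x
(E_alpha + D) f = 3/2 - (1/4)cos x - (3/4)sin x - (592/25)cos 2x + (56/25)sin 2x

g(x) = 3/2 - (1/4)cos x - (3/4)sin x - (592/25)cos 2x + (56/25)sin 2x


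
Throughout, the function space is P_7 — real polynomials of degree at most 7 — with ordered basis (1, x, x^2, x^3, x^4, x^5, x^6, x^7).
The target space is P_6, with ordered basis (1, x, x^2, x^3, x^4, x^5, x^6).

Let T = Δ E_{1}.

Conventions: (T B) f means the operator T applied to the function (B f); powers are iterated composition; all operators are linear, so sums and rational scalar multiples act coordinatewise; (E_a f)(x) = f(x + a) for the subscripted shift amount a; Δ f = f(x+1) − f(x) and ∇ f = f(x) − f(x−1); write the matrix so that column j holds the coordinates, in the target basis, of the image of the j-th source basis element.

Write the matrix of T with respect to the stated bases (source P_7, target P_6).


image of 1: 0
image of x: 1
image of x^2: 2x + 3
image of x^3: 3x^2 + 9x + 7
image of x^4: 4x^3 + 18x^2 + 28x + 15
image of x^5: 5x^4 + 30x^3 + 70x^2 + 75x + 31
image of x^6: 6x^5 + 45x^4 + 140x^3 + 225x^2 + 186x + 63
image of x^7: 7x^6 + 63x^5 + 245x^4 + 525x^3 + 651x^2 + 441x + 127
each image's coordinates form column j of the matrix

the matrix is [[0, 1, 3, 7, 15, 31, 63, 127]; [0, 0, 2, 9, 28, 75, 186, 441]; [0, 0, 0, 3, 18, 70, 225, 651]; [0, 0, 0, 0, 4, 30, 140, 525]; [0, 0, 0, 0, 0, 5, 45, 245]; [0, 0, 0, 0, 0, 0, 6, 63]; [0, 0, 0, 0, 0, 0, 0, 7]] (rows listed top to bottom)


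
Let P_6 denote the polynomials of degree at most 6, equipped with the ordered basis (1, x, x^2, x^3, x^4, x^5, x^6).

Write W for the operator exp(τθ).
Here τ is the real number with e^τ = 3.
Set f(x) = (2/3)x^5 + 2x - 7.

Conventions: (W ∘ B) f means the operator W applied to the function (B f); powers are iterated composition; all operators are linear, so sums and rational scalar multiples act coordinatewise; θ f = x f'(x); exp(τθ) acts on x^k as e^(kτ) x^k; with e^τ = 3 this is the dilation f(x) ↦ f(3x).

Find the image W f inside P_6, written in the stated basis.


the result is g(x) = 162x^5 + 6x - 7

exp(τθ) x^k = e^(kτ) x^k; with e^τ = 3 this sends x^k to 3^k x^k
x ↦ 3 x
x^5 ↦ 243 x^5
applying this coordinatewise to f: exp(τθ) f = 162x^5 + 6x - 7


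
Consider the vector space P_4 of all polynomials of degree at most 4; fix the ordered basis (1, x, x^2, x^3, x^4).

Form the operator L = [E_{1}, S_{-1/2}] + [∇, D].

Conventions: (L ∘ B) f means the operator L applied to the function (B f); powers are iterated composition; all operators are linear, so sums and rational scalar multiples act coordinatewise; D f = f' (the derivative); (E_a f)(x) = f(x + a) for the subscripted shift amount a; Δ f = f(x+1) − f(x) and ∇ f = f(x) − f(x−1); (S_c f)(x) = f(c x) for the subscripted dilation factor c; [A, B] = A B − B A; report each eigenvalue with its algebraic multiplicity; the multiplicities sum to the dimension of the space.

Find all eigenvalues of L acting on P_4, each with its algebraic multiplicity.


λ = 0 (multiplicity 5)

image of 1: 0
image of x: -3/2
image of x^2: (3/2)x - 3/4
image of x^3: -(9/8)x^2 + (9/8)x - 9/8
image of x^4: (3/4)x^3 - (9/8)x^2 + (9/4)x - 15/16
the matrix is upper triangular; its diagonal is (0, 0, 0, 0, 0)
for a triangular matrix the eigenvalues are the diagonal entries, with algebraic multiplicity their repetition count


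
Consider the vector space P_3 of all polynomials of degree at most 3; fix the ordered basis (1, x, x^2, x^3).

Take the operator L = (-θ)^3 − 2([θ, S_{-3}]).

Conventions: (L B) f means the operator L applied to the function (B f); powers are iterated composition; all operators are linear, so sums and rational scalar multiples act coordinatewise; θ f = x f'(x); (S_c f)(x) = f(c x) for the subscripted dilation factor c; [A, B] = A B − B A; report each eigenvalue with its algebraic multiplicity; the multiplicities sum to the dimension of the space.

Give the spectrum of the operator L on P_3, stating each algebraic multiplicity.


λ = -27 (multiplicity 1), λ = -8 (multiplicity 1), λ = -1 (multiplicity 1), λ = 0 (multiplicity 1)

image of 1: 0
image of x: -x
image of x^2: -8x^2
image of x^3: -27x^3
the matrix is upper triangular; its diagonal is (0, -1, -8, -27)
for a triangular matrix the eigenvalues are the diagonal entries, with algebraic multiplicity their repetition count


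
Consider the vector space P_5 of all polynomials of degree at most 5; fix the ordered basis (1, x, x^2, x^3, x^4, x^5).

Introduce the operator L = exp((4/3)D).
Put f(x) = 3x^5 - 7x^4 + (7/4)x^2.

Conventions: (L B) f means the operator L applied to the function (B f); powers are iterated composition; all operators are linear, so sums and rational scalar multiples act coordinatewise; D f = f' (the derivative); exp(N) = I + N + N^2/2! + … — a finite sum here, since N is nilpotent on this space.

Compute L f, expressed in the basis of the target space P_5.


g(x) = 3x^5 + 13x^4 + 16x^3 - (65/36)x^2 - (386/27)x - 172/27

order-1 term: 20x^4 - (112/3)x^3 + (14/3)x
order-2 term: (160/3)x^3 - (224/3)x^2 + 28/9
order-3 term: (640/9)x^2 - (1792/27)x
order-4 term: (1280/27)x - 1792/81
order-5 term: 1024/81
the series for exp((4/3)D) f terminates at order 5
exp((4/3)D) f = 3x^5 + 13x^4 + 16x^3 - (65/36)x^2 - (386/27)x - 172/27


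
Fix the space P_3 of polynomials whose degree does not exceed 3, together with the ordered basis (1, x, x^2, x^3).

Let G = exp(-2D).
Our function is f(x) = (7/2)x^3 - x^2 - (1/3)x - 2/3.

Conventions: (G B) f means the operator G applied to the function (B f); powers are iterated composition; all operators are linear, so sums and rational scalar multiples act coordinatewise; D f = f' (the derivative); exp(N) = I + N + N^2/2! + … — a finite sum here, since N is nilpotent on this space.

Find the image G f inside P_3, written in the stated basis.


the image equals g(x) = (7/2)x^3 - 22x^2 + (137/3)x - 32

order-1 term: -21x^2 + 4x + 2/3
order-2 term: 42x - 4
order-3 term: -28
the series for exp(-2D) f terminates at order 3
exp(-2D) f = (7/2)x^3 - 22x^2 + (137/3)x - 32


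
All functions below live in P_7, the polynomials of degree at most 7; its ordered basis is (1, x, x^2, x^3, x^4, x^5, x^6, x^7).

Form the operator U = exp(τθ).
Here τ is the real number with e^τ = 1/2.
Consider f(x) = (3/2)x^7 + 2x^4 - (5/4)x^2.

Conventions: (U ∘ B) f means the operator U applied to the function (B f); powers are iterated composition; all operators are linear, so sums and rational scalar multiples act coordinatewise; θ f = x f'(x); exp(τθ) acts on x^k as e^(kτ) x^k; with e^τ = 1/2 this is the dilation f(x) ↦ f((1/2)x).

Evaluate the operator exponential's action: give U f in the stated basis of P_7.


the result is g(x) = (3/256)x^7 + (1/8)x^4 - (5/16)x^2

exp(τθ) x^k = e^(kτ) x^k; with e^τ = 1/2 this sends x^k to (1/2)^k x^k
x^2 ↦ 1/4 x^2
x^4 ↦ 1/16 x^4
x^7 ↦ 1/128 x^7
applying this coordinatewise to f: exp(τθ) f = (3/256)x^7 + (1/8)x^4 - (5/16)x^2


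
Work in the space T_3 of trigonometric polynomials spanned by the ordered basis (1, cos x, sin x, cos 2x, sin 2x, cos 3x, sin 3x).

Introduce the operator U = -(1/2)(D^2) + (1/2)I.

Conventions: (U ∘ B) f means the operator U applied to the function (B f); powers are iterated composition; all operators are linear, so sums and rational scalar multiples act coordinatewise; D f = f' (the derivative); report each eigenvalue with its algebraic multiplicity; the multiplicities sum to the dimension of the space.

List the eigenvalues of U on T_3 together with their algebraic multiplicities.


image of 1: 1/2
image of cos x: cos x
image of sin x: sin x
image of cos 2x: (5/2)cos 2x
image of sin 2x: (5/2)sin 2x
image of cos 3x: 5cos 3x
image of sin 3x: 5sin 3x
the matrix is diagonal; its diagonal is (1/2, 1, 1, 5/2, 5/2, 5, 5)
for a triangular matrix the eigenvalues are the diagonal entries, with algebraic multiplicity their repetition count

λ = 1/2 (multiplicity 1), λ = 1 (multiplicity 2), λ = 5/2 (multiplicity 2), λ = 5 (multiplicity 2)


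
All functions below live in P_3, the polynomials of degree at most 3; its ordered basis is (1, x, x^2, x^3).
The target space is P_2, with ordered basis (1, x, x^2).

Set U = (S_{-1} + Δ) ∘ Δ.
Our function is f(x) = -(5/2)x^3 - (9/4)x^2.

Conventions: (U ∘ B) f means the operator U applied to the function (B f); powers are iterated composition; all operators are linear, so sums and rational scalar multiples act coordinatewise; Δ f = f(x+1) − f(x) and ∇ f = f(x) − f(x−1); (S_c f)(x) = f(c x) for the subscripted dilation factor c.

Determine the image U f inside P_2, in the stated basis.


Δ f = -(15/2)x^2 - 12x - 19/4
S_{-1} Δ f = -(15/2)x^2 + 12x - 19/4
Δ Δ f = -15x - 39/2
(S_{-1} + Δ) Δ f = -(15/2)x^2 - 3x - 97/4

the result is g(x) = -(15/2)x^2 - 3x - 97/4


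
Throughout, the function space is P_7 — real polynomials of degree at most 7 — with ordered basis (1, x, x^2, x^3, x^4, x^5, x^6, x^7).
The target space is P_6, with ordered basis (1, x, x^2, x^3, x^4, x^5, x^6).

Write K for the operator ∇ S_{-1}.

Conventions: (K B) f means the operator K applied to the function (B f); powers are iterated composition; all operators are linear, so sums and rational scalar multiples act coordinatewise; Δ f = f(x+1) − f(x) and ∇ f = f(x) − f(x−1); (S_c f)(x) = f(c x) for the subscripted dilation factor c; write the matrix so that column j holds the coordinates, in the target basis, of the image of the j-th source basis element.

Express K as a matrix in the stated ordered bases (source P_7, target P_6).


the matrix is [[0, -1, -1, -1, -1, -1, -1, -1]; [0, 0, 2, 3, 4, 5, 6, 7]; [0, 0, 0, -3, -6, -10, -15, -21]; [0, 0, 0, 0, 4, 10, 20, 35]; [0, 0, 0, 0, 0, -5, -15, -35]; [0, 0, 0, 0, 0, 0, 6, 21]; [0, 0, 0, 0, 0, 0, 0, -7]] (rows listed top to bottom)

image of 1: 0
image of x: -1
image of x^2: 2x - 1
image of x^3: -3x^2 + 3x - 1
image of x^4: 4x^3 - 6x^2 + 4x - 1
image of x^5: -5x^4 + 10x^3 - 10x^2 + 5x - 1
image of x^6: 6x^5 - 15x^4 + 20x^3 - 15x^2 + 6x - 1
image of x^7: -7x^6 + 21x^5 - 35x^4 + 35x^3 - 21x^2 + 7x - 1
each image's coordinates form column j of the matrix


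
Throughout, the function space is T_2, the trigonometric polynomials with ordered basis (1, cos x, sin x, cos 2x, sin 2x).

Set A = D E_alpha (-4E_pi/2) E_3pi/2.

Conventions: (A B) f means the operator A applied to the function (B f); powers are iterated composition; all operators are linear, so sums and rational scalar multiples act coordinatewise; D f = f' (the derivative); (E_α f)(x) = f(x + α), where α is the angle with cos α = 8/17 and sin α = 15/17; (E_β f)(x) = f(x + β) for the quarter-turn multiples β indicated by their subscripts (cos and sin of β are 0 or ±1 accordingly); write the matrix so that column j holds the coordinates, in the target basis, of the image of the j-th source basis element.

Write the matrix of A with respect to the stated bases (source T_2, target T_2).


the matrix is [[0, 0, 0, 0, 0]; [0, 60/17, -32/17, 0, 0]; [0, 32/17, 60/17, 0, 0]; [0, 0, 0, 1920/289, 1288/289]; [0, 0, 0, -1288/289, 1920/289]] (rows listed top to bottom)

image of 1: 0
image of cos x: (60/17)cos x + (32/17)sin x
image of sin x: -(32/17)cos x + (60/17)sin x
image of cos 2x: (1920/289)cos 2x - (1288/289)sin 2x
image of sin 2x: (1288/289)cos 2x + (1920/289)sin 2x
each image's coordinates form column j of the matrix


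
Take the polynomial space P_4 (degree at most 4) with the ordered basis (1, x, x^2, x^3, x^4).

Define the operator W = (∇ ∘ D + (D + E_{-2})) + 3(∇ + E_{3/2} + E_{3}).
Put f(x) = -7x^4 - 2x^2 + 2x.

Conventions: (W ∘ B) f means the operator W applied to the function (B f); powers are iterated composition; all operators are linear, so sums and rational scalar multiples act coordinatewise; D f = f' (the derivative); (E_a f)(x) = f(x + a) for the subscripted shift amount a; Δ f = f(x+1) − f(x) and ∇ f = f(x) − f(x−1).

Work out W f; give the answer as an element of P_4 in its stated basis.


g(x) = -49x^4 - 434x^3 - (3115/2)x^2 - (4751/2)x - 31501/16

D f = -28x^3 - 4x + 2
∇ D f = -84x^2 + 84x - 32
D f = -28x^3 - 4x + 2
E_{-2} f = -7x^4 + 56x^3 - 170x^2 + 234x - 124
(D + E_{-2}) f = -7x^4 + 28x^3 - 170x^2 + 230x - 122
(∇ ∘ D + (D + E_{-2})) f = -7x^4 + 28x^3 - 254x^2 + 314x - 154
∇ f = -28x^3 + 42x^2 - 32x + 11
E_{3/2} f = -7x^4 - 42x^3 - (193/2)x^2 - (197/2)x - 591/16
E_{3} f = -7x^4 - 84x^3 - 380x^2 - 766x - 579
(∇ + E_{3/2} + E_{3}) f = -14x^4 - 154x^3 - (869/2)x^2 - (1793/2)x - 9679/16
(3(∇ + E_{3/2} + E_{3})) f = -42x^4 - 462x^3 - (2607/2)x^2 - (5379/2)x - 29037/16
((∇ ∘ D + (D + E_{-2})) + 3(∇ + E_{3/2} + E_{3})) f = -49x^4 - 434x^3 - (3115/2)x^2 - (4751/2)x - 31501/16


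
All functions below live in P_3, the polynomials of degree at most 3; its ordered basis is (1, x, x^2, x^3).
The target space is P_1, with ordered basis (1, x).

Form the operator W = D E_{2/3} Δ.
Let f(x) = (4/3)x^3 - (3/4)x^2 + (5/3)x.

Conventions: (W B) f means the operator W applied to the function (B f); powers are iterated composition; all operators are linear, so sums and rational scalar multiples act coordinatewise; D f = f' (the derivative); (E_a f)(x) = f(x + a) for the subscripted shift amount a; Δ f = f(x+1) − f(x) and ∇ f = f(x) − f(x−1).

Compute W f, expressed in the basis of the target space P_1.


Δ f = 4x^2 + (5/2)x + 9/4
E_{2/3} Δ f = 4x^2 + (47/6)x + 205/36
D E_{2/3} Δ f = 8x + 47/6

g(x) = 8x + 47/6


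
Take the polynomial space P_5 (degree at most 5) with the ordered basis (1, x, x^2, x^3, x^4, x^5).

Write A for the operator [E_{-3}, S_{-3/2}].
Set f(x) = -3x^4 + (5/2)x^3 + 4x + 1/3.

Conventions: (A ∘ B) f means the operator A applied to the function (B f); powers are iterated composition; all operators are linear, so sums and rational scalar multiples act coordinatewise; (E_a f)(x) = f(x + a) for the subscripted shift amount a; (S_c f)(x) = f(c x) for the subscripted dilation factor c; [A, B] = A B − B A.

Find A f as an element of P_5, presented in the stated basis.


the result is g(x) = (1215/4)x^3 - (5265/16)x^2 + (31995/16)x - 5295/8

S_{-3/2} f = -(243/16)x^4 - (135/16)x^3 - 6x + 1/3
E_{-3} S_{-3/2} f = -(243/16)x^4 + (2781/16)x^3 - (11907/16)x^2 + (22503/16)x - 23617/24
E_{-3} f = -3x^4 + (77/2)x^3 - (369/2)x^2 + (791/2)x - 1933/6
S_{-3/2} E_{-3} f = -(243/16)x^4 - (2079/16)x^3 - (3321/8)x^2 - (2373/4)x - 1933/6
[E_{-3}, S_{-3/2}] f = (1215/4)x^3 - (5265/16)x^2 + (31995/16)x - 5295/8


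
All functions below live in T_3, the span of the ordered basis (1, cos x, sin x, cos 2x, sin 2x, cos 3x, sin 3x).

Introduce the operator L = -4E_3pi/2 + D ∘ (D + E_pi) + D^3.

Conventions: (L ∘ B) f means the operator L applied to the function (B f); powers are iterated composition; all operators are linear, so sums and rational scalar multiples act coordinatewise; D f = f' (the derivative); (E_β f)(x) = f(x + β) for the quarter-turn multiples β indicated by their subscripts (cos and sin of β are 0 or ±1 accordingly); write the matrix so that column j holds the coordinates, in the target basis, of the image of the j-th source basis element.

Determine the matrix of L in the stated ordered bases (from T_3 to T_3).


image of 1: -4
image of cos x: -cos x - 2sin x
image of sin x: 2cos x - sin x
image of cos 2x: 6sin 2x
image of sin 2x: -6cos 2x
image of cos 3x: -9cos 3x + 34sin 3x
image of sin 3x: -34cos 3x - 9sin 3x
each image's coordinates form column j of the matrix

the matrix is [[-4, 0, 0, 0, 0, 0, 0]; [0, -1, 2, 0, 0, 0, 0]; [0, -2, -1, 0, 0, 0, 0]; [0, 0, 0, 0, -6, 0, 0]; [0, 0, 0, 6, 0, 0, 0]; [0, 0, 0, 0, 0, -9, -34]; [0, 0, 0, 0, 0, 34, -9]] (rows listed top to bottom)


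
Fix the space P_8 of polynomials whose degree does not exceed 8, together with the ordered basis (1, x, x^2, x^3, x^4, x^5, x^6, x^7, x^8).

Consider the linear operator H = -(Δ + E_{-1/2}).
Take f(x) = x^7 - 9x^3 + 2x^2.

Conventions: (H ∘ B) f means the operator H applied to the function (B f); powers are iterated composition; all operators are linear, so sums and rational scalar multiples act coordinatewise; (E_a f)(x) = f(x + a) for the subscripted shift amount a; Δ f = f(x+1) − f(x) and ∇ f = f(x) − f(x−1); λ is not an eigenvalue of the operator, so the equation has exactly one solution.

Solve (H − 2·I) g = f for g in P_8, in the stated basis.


write g with unknown coordinates in the stated basis and equate coefficients in (H − 2·I) g = f
solving from the highest basis element down gives g = -(1/3)x^7 + (7/18)x^6 + (91/36)x^5 - (245/216)x^4 - (6367/1296)x^3 - (6617/2592)x^2 + (60271/15552)x + 132011/93312
check: H g = (1/3)x^7 + (7/9)x^6 + (91/18)x^5 - (245/108)x^4 - (12199/648)x^3 - (4025/1296)x^2 + (60271/7776)x + 132011/46656
so H g − 2·g = x^7 - 9x^3 + 2x^2 = f ✓

g(x) = -(1/3)x^7 + (7/18)x^6 + (91/36)x^5 - (245/216)x^4 - (6367/1296)x^3 - (6617/2592)x^2 + (60271/15552)x + 132011/93312


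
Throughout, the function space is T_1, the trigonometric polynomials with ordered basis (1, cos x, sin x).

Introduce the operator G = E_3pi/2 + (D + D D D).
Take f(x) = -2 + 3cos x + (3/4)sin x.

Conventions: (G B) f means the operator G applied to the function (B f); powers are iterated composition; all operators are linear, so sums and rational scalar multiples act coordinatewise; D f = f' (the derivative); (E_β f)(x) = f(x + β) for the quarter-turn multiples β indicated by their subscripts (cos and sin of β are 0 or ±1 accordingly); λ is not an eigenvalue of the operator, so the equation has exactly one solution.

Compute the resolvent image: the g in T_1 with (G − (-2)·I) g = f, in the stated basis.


write g with unknown coordinates in the stated basis and equate coefficients in (G − (-2)·I) g = f
solving from the highest basis element down gives g = -2/3 + (27/20)cos x - (3/10)sin x
check: G g = -2/3 + (3/10)cos x + (27/20)sin x
so G g − (-2)·g = -2 + 3cos x + (3/4)sin x = f ✓

the result is g(x) = -2/3 + (27/20)cos x - (3/10)sin x


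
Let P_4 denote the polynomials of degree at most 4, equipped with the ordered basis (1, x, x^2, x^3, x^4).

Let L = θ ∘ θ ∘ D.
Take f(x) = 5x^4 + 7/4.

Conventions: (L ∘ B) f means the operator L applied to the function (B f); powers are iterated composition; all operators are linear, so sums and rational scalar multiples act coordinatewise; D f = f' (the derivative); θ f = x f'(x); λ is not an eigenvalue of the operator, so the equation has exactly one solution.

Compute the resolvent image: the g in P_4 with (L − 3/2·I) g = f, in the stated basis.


the result is g(x) = -(10/3)x^4 - 80x^3 - 640x^2 - (2560/3)x - 7/6

write g with unknown coordinates in the stated basis and equate coefficients in (L − 3/2·I) g = f
solving from the highest basis element down gives g = -(10/3)x^4 - 80x^3 - 640x^2 - (2560/3)x - 7/6
check: L g = -120x^3 - 960x^2 - 1280x
so L g − 3/2·g = 5x^4 + 7/4 = f ✓


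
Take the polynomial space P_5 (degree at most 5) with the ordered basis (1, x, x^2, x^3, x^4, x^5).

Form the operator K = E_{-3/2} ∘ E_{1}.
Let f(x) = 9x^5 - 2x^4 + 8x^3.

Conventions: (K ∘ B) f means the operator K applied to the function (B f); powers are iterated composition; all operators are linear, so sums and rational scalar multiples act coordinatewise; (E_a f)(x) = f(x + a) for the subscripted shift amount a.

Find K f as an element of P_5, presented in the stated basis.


the result is g(x) = 9x^5 - (49/2)x^4 + (69/2)x^3 - (105/4)x^2 + (157/16)x - 45/32

E_{1} f = 9x^5 + 43x^4 + 90x^3 + 102x^2 + 61x + 15
E_{-3/2} E_{1} f = 9x^5 - (49/2)x^4 + (69/2)x^3 - (105/4)x^2 + (157/16)x - 45/32


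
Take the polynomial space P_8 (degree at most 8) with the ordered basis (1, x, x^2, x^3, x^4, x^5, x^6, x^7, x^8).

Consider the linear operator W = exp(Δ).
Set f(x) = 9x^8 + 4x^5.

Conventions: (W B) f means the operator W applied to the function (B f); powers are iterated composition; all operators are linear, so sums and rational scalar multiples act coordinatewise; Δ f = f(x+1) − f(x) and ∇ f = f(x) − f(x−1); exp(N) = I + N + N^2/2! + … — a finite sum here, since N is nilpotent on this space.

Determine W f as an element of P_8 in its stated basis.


the result is g(x) = 9x^8 + 72x^7 + 504x^6 + 2524x^5 + 9470x^4 + 26288x^3 + 51356x^2 + 63444x + 37468

order-1 term: 72x^7 + 252x^6 + 504x^5 + 650x^4 + 544x^3 + 292x^2 + 92x + 13
order-2 term: 252x^6 + 1512x^5 + 4410x^4 + 7600x^3 + 7932x^2 + 4676x + 1203
order-3 term: 504x^5 + 3780x^4 + 12600x^3 + 22720x^2 + 21792x + 8794
order-4 term: 630x^4 + 5040x^3 + 16380x^2 + 25220x + 15349
order-5 term: 504x^3 + 3780x^2 + 10080x + 9454
order-6 term: 252x^2 + 1512x + 2394
order-7 term: 72x + 252
order-8 term: 9
the series for exp(Δ) f terminates at order 8
exp(Δ) f = 9x^8 + 72x^7 + 504x^6 + 2524x^5 + 9470x^4 + 26288x^3 + 51356x^2 + 63444x + 37468


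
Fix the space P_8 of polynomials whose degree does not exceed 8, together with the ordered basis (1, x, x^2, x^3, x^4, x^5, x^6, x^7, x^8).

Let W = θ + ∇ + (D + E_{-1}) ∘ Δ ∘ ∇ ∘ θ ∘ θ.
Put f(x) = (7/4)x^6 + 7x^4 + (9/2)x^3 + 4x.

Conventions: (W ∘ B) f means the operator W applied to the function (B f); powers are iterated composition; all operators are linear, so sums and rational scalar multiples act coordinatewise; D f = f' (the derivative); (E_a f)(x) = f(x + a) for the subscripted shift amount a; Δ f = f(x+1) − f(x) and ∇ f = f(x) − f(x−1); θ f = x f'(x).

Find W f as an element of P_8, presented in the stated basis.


g(x) = (21/2)x^6 + (21/2)x^5 + (7567/4)x^4 + (153/2)x^3 + (58077/4)x^2 - 7288x + 21895/4

θ f = (21/2)x^6 + 28x^4 + (27/2)x^3 + 4x
∇ f = (21/2)x^5 - (105/4)x^4 + 63x^3 - (219/4)x^2 + 25x - 1/4
θ f = (21/2)x^6 + 28x^4 + (27/2)x^3 + 4x
θ θ f = 63x^6 + 112x^4 + (81/2)x^3 + 4x
∇ θ θ f = 378x^5 - 945x^4 + 1708x^3 - (2991/2)x^2 + (1409/2)x - 261/2
Δ (∇ ∘ θ) θ f = 1890x^4 + 3234x^2 + 243x + 350
D (Δ ∘ ∇ ∘ θ ∘ θ) f = 7560x^3 + 6468x + 243
E_{-1} (Δ ∘ ∇ ∘ θ ∘ θ) f = 1890x^4 - 7560x^3 + 14574x^2 - 13785x + 5231
(D + E_{-1}) (Δ ∘ ∇ ∘ θ ∘ θ) f = 1890x^4 + 14574x^2 - 7317x + 5474
(θ + ∇ + (D + E_{-1}) ∘ Δ ∘ ∇ ∘ θ ∘ θ) f = (21/2)x^6 + (21/2)x^5 + (7567/4)x^4 + (153/2)x^3 + (58077/4)x^2 - 7288x + 21895/4


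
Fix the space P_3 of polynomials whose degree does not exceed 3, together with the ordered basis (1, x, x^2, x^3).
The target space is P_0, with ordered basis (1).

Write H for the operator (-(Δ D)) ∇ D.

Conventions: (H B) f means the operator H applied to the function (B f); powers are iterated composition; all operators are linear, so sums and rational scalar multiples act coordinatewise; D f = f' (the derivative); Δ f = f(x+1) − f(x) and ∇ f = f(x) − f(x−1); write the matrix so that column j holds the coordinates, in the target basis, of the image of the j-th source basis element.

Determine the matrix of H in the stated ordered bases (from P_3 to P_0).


the matrix is [[0, 0, 0, 0]] (rows listed top to bottom)

image of 1: 0
image of x: 0
image of x^2: 0
image of x^3: 0
each image's coordinates form column j of the matrix


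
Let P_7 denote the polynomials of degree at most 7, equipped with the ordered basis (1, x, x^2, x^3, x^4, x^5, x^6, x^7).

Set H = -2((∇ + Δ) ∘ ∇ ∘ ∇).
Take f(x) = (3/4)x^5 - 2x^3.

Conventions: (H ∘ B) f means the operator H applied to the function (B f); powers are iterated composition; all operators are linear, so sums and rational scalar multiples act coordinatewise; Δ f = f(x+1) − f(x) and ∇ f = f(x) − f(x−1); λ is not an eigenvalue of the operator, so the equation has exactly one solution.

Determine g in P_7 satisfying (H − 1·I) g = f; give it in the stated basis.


the image equals g(x) = -(3/4)x^5 + 2x^3 + 180x^2 - 360x + 222

write g with unknown coordinates in the stated basis and equate coefficients in (H − 1·I) g = f
solving from the highest basis element down gives g = -(3/4)x^5 + 2x^3 + 180x^2 - 360x + 222
check: H g = 180x^2 - 360x + 222
so H g − 1·g = (3/4)x^5 - 2x^3 = f ✓


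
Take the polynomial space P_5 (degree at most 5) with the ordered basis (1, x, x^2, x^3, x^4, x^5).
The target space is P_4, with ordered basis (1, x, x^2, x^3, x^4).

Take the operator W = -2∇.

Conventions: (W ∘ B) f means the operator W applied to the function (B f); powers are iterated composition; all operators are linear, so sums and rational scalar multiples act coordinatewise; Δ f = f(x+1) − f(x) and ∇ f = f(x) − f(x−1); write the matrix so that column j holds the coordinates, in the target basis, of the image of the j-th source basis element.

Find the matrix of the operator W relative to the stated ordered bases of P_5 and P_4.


the matrix is [[0, -2, 2, -2, 2, -2]; [0, 0, -4, 6, -8, 10]; [0, 0, 0, -6, 12, -20]; [0, 0, 0, 0, -8, 20]; [0, 0, 0, 0, 0, -10]] (rows listed top to bottom)

image of 1: 0
image of x: -2
image of x^2: -4x + 2
image of x^3: -6x^2 + 6x - 2
image of x^4: -8x^3 + 12x^2 - 8x + 2
image of x^5: -10x^4 + 20x^3 - 20x^2 + 10x - 2
each image's coordinates form column j of the matrix
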